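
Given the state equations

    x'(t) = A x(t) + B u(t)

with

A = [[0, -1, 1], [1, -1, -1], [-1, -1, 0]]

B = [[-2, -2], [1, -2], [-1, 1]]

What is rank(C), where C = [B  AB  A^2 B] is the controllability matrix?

3

AB = [[-2, 3], [-2, -1], [1, 4]]
A^2B = [[3, 5], [-1, 0], [4, -2]]
Controllability matrix C = [B  AB  A^2B] = [[-2, -2, -2, 3, 3, 5], [1, -2, -2, -1, -1, 0], [-1, 1, 1, 4, 4, -2]]
Take the 3×3 submatrix of C formed by columns 1, 2, 4: [[-2, -2, 3], [1, -2, -1], [-1, 1, 4]]. Its determinant is (-2)·((-2)·4 - (-1)·1) - (-2)·(1·4 - (-1)·(-1)) + 3·(1·1 - (-2)·(-1)) = (-2)·(-7) - (-2)·3 + 3·(-1) = 17 ≠ 0.
So rank(C) ≥ 3; since C has 3 rows, rank(C) = 3.
rank(C) = 3 = n, so the pair (A, B) is completely controllable.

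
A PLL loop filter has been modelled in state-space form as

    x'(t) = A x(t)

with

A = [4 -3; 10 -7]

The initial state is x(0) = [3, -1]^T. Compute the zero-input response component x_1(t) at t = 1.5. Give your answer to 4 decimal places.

det(sI - A) = s^2 - (tr A)s + det A, with tr A = 4 + (-7) = -3 and det A = 4·(-7) - (-3)·10 = -28 - (-30) = 2.
So p(s) = det(sI - A) = s^2 + 3s + 2.
Factor s^2 + 3s + 2: two numbers with sum -3 and product 2 are -1 and -2, so s^2 + 3s + 2 = (s + 1)(s + 2).
Hence p(s) = (s + 1) (s + 2), with roots -2, -1.
The eigenvalues -2, -1 are distinct and real, so A is diagonalisable and x(t) = e^{At} x(0) = V diag(e^{λ_i t}) V^{-1} x(0), where the columns of V are the eigenvectors.
λ = -2: A - (-2)I = [[6, -3], [10, -5]]. Row 1 gives 6·v1 + (-3)·v2 = 0, so take v_1 = [1, 2]^T.
λ = -1: A - (-1)I = [[5, -3], [10, -6]]. Row 1 gives 5·v1 + (-3)·v2 = 0, so take v_2 = [-3, -5]^T.
V = [v_1 v_2] = [[1, -3], [2, -5]] has det V = 1, so V^{-1} = adj(V)/det V = [[-5, 3], [-2, 1]].
Modal coordinates z(0) = V^{-1} x(0): (-5)·3 + 3·(-1) = -18; (-2)·3 + 1·(-1) = -7; so z(0) = [-18, -7]^T.
x_1(t) = Σ_i (v_i)_1 · z_i(0) · e^{λ_i t} (row 1 of V times the modal terms).
x_1(1.5) = 1·(-18)·e^{-2·1.5} + (-3)·(-7)·e^{-1·1.5} = (-18)·0.049787 + 21·0.223130 = 3.7896.

3.7896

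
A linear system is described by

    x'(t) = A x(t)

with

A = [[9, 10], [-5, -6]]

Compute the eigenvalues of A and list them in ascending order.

-1, 4

det(sI - A) = s^2 - (tr A)s + det A, with tr A = 9 + (-6) = 3 and det A = 9·(-6) - 10·(-5) = -54 - (-50) = -4.
So p(s) = det(sI - A) = s^2 - 3s - 4.
Factor s^2 - 3s - 4: two numbers with sum 3 and product -4 are 4 and -1, so s^2 - 3s - 4 = (s - 4)(s + 1).
Hence p(s) = (s - 4) (s + 1), with roots -1, 4.
At least one eigenvalue has non-negative real part, so the system is not asymptotically stable.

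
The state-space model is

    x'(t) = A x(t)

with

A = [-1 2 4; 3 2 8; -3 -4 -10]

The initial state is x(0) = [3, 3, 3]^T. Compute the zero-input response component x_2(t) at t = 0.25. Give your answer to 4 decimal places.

6.7886

det(sI - A) = s^3 - (tr A)s^2 + (M11 + M22 + M33)s - det A, where Mii is the 2×2 principal minor of A obtained by deleting row i and column i.
tr A = (-1) + 2 + (-10) = -9; M11 = 2·(-10) - 8·(-4) = -20 - (-32) = 12; M22 = (-1)·(-10) - 4·(-3) = 10 - (-12) = 22; M33 = (-1)·2 - 2·3 = -2 - 6 = -8; sum of minors = 26.
det A = (-1)·(2·(-10) - 8·(-4)) - 2·(3·(-10) - 8·(-3)) + 4·(3·(-4) - 2·(-3)) = (-1)·12 - 2·(-6) + 4·(-6) = -24.
So p(s) = det(sI - A) = s^3 + 9s^2 + 26s + 24.
Rational-root test: any integer root divides 24. Testing small divisors, s = -2 works: p(-2) = -8 + 36 + (-52) + 24 = 0, so (s + 2) is a factor.
Dividing, p(s) = (s + 2)(s^2 + 7s + 12).
Factor s^2 + 7s + 12: two numbers with sum -7 and product 12 are -3 and -4, so s^2 + 7s + 12 = (s + 3)(s + 4).
Hence p(s) = (s + 2) (s + 3) (s + 4), with roots -4, -3, -2.
The eigenvalues -4, -3, -2 are distinct and real, so A is diagonalisable and x(t) = e^{At} x(0) = V diag(e^{λ_i t}) V^{-1} x(0), where the columns of V are the eigenvectors.
λ = -4: A - (-4)I = [[3, 2, 4], [3, 6, 8], [-3, -4, -6]]. v must be orthogonal to every row; (row 1) × (row 2) = [-8, -12, 12], so take v_1 = [-2, -3, 3]^T.
λ = -3: A - (-3)I = [[2, 2, 4], [3, 5, 8], [-3, -4, -7]]. v must be orthogonal to every row; (row 1) × (row 2) = [-4, -4, 4], so take v_2 = [-1, -1, 1]^T.
λ = -2: A - (-2)I = [[1, 2, 4], [3, 4, 8], [-3, -4, -8]]. v must be orthogonal to every row; (row 1) × (row 2) = [0, 4, -2], so take v_3 = [0, -2, 1]^T.
V = [v_1 v_2 v_3] = [[-2, -1, 0], [-3, -1, -2], [3, 1, 1]] has det V = 1, so V^{-1} = adj(V)/det V = [[1, 1, 2], [-3, -2, -4], [0, -1, -1]].
Modal coordinates z(0) = V^{-1} x(0): 1·3 + 1·3 + 2·3 = 12; (-3)·3 + (-2)·3 + (-4)·3 = -27; 0·3 + (-1)·3 + (-1)·3 = -6; so z(0) = [12, -27, -6]^T.
x_2(t) = Σ_i (v_i)_2 · z_i(0) · e^{λ_i t} (row 2 of V times the modal terms).
x_2(0.25) = (-3)·12·e^{-4·0.25} + (-1)·(-27)·e^{-3·0.25} + (-2)·(-6)·e^{-2·0.25} = (-36)·0.367879 + 27·0.472367 + 12·0.606531 = 6.7886.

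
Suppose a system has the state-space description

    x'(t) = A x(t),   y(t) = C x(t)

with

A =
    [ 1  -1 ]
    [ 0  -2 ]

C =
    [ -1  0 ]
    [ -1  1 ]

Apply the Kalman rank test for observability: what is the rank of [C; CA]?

2

CA = [[-1, 1], [-1, -1]]
Observability matrix O = [C; CA] = [[-1, 0], [-1, 1], [-1, 1], [-1, -1]]
Take the 2×2 submatrix of O formed by rows 1, 2: [[-1, 0], [-1, 1]]. Its determinant is (-1)·1 - 0·(-1) = -1 - 0 = -1 ≠ 0.
So rank(O) ≥ 2; since O has 2 columns, rank(O) = 2.
rank(O) = 2 = n, so the pair (A, C) is completely observable.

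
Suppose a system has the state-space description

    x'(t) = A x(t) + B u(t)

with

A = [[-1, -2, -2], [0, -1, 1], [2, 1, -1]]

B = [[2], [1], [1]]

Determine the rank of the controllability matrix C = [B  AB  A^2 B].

3

AB = [[-6], [0], [4]]
A^2B = [[-2], [4], [-16]]
Controllability matrix C = [B  AB  A^2B] = [[2, -6, -2], [1, 0, 4], [1, 4, -16]]
det(C) = 2·(0·(-16) - 4·4) - (-6)·(1·(-16) - 4·1) + (-2)·(1·4 - 0·1) = 2·(-16) - (-6)·(-20) + (-2)·4 = -160 ≠ 0, so rank(C) = 3.
rank(C) = 3 = n, so the pair (A, B) is completely controllable.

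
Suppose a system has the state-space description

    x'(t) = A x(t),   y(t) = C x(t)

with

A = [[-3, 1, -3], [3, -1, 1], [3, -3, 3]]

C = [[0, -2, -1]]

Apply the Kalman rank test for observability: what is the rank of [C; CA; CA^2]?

CA = [[-9, 5, -5]]
CA^2 = [[27, 1, 17]]
Observability matrix O = [C; CA; CA^2] = [[0, -2, -1], [-9, 5, -5], [27, 1, 17]]
det(O) = 0·(5·17 - (-5)·1) - (-2)·((-9)·17 - (-5)·27) + (-1)·((-9)·1 - 5·27) = 0·90 - (-2)·(-18) + (-1)·(-144) = 108 ≠ 0, so rank(O) = 3.
rank(O) = 3 = n, so the pair (A, C) is completely observable.

3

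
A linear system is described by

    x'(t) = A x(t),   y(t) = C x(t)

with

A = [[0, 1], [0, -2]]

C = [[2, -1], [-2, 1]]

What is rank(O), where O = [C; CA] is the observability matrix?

2

CA = [[0, 4], [0, -4]]
Observability matrix O = [C; CA] = [[2, -1], [-2, 1], [0, 4], [0, -4]]
Take the 2×2 submatrix of O formed by rows 1, 3: [[2, -1], [0, 4]]. Its determinant is 2·4 - (-1)·0 = 8 - 0 = 8 ≠ 0.
So rank(O) ≥ 2; since O has 2 columns, rank(O) = 2.
rank(O) = 2 = n, so the pair (A, C) is completely observable.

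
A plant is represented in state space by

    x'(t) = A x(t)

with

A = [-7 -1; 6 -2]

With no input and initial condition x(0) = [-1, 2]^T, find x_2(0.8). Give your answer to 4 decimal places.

0.0366

det(sI - A) = s^2 - (tr A)s + det A, with tr A = (-7) + (-2) = -9 and det A = (-7)·(-2) - (-1)·6 = 14 - (-6) = 20.
So p(s) = det(sI - A) = s^2 + 9s + 20.
Factor s^2 + 9s + 20: two numbers with sum -9 and product 20 are -4 and -5, so s^2 + 9s + 20 = (s + 4)(s + 5).
Hence p(s) = (s + 4) (s + 5), with roots -5, -4.
The eigenvalues -5, -4 are distinct and real, so A is diagonalisable and x(t) = e^{At} x(0) = V diag(e^{λ_i t}) V^{-1} x(0), where the columns of V are the eigenvectors.
λ = -5: A - (-5)I = [[-2, -1], [6, 3]]. Row 1 gives (-2)·v1 + (-1)·v2 = 0, so take v_1 = [-1, 2]^T.
λ = -4: A - (-4)I = [[-3, -1], [6, 2]]. Row 1 gives (-3)·v1 + (-1)·v2 = 0, so take v_2 = [1, -3]^T.
V = [v_1 v_2] = [[-1, 1], [2, -3]] has det V = 1, so V^{-1} = adj(V)/det V = [[-3, -1], [-2, -1]].
Modal coordinates z(0) = V^{-1} x(0): (-3)·(-1) + (-1)·2 = 1; (-2)·(-1) + (-1)·2 = 0; so z(0) = [1, 0]^T.
x_2(t) = Σ_i (v_i)_2 · z_i(0) · e^{λ_i t} (row 2 of V times the modal terms).
x_2(0.8) = 2·1·e^{-5·0.8} + (-3)·0·e^{-4·0.8} = 2·0.018316 + 0·0.040762 = 0.0366.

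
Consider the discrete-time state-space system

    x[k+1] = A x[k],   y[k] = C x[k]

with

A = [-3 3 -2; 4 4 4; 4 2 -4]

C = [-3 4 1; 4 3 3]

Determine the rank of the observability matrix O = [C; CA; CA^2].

3

CA = [[29, 9, 18], [12, 30, -8]]
CA^2 = [[21, 159, -94], [52, 140, 128]]
Observability matrix O = [C; CA; CA^2] = [[-3, 4, 1], [4, 3, 3], [29, 9, 18], [12, 30, -8], [21, 159, -94], [52, 140, 128]]
Take the 3×3 submatrix of O formed by rows 1, 2, 3: [[-3, 4, 1], [4, 3, 3], [29, 9, 18]]. Its determinant is (-3)·(3·18 - 3·9) - 4·(4·18 - 3·29) + 1·(4·9 - 3·29) = (-3)·27 - 4·(-15) + 1·(-51) = -72 ≠ 0.
So rank(O) ≥ 3; since O has 3 columns, rank(O) = 3.
rank(O) = 3 = n, so the pair (A, C) is completely observable.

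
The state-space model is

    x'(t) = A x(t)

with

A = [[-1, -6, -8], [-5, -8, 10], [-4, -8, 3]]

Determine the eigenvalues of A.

-5, -3, 2

det(sI - A) = s^3 - (tr A)s^2 + (M11 + M22 + M33)s - det A, where Mii is the 2×2 principal minor of A obtained by deleting row i and column i.
tr A = (-1) + (-8) + 3 = -6; M11 = (-8)·3 - 10·(-8) = -24 - (-80) = 56; M22 = (-1)·3 - (-8)·(-4) = -3 - 32 = -35; M33 = (-1)·(-8) - (-6)·(-5) = 8 - 30 = -22; sum of minors = -1.
det A = (-1)·((-8)·3 - 10·(-8)) - (-6)·((-5)·3 - 10·(-4)) + (-8)·((-5)·(-8) - (-8)·(-4)) = (-1)·56 - (-6)·25 + (-8)·8 = 30.
So p(s) = det(sI - A) = s^3 + 6s^2 - s - 30.
Rational-root test: any integer root divides -30. Testing small divisors, s = 2 works: p(2) = 8 + 24 + (-2) + (-30) = 0, so (s - 2) is a factor.
Dividing, p(s) = (s - 2)(s^2 + 8s + 15).
Factor s^2 + 8s + 15: two numbers with sum -8 and product 15 are -3 and -5, so s^2 + 8s + 15 = (s + 3)(s + 5).
Hence p(s) = (s - 2) (s + 3) (s + 5), with roots -5, -3, 2.
At least one eigenvalue has non-negative real part, so the system is not asymptotically stable.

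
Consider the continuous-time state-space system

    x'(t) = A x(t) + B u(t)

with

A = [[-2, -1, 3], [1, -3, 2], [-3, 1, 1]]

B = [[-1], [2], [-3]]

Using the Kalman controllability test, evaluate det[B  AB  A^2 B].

187

AB = [[-9], [-13], [2]]
A^2B = [[37], [34], [16]]
Controllability matrix C = [B  AB  A^2B] = [[-1, -9, 37], [2, -13, 34], [-3, 2, 16]]
Expanding along the first row, det(C) = (-1)·((-13)·16 - 34·2) - (-9)·(2·16 - 34·(-3)) + 37·(2·2 - (-13)·(-3)) = (-1)·(-276) - (-9)·134 + 37·(-35) = 187
Since det(C) ≠ 0, rank(C) = 3 and the system is completely controllable.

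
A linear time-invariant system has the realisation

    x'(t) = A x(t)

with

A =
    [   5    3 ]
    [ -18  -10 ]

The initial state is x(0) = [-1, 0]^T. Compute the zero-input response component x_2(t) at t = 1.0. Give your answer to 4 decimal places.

det(sI - A) = s^2 - (tr A)s + det A, with tr A = 5 + (-10) = -5 and det A = 5·(-10) - 3·(-18) = -50 - (-54) = 4.
So p(s) = det(sI - A) = s^2 + 5s + 4.
Factor s^2 + 5s + 4: two numbers with sum -5 and product 4 are -1 and -4, so s^2 + 5s + 4 = (s + 1)(s + 4).
Hence p(s) = (s + 1) (s + 4), with roots -4, -1.
The eigenvalues -4, -1 are distinct and real, so A is diagonalisable and x(t) = e^{At} x(0) = V diag(e^{λ_i t}) V^{-1} x(0), where the columns of V are the eigenvectors.
λ = -4: A - (-4)I = [[9, 3], [-18, -6]]. Row 1 gives 9·v1 + 3·v2 = 0, so take v_1 = [-1, 3]^T.
λ = -1: A - (-1)I = [[6, 3], [-18, -9]]. Row 1 gives 6·v1 + 3·v2 = 0, so take v_2 = [1, -2]^T.
V = [v_1 v_2] = [[-1, 1], [3, -2]] has det V = -1, so V^{-1} = adj(V)/det V = [[2, 1], [3, 1]].
Modal coordinates z(0) = V^{-1} x(0): 2·(-1) + 1·0 = -2; 3·(-1) + 1·0 = -3; so z(0) = [-2, -3]^T.
x_2(t) = Σ_i (v_i)_2 · z_i(0) · e^{λ_i t} (row 2 of V times the modal terms).
x_2(1.0) = 3·(-2)·e^{-4·1.0} + (-2)·(-3)·e^{-1·1.0} = (-6)·0.018316 + 6·0.367879 = 2.0974.

2.0974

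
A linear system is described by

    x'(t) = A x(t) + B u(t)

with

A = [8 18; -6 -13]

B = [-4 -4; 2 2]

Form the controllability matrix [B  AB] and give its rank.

1

AB = [[4, 4], [-2, -2]]
Controllability matrix C = [B  AB] = [[-4, -4, 4, 4], [2, 2, -2, -2]]
Every column of C is a scalar multiple of column 1 = [-4, 2] (multipliers 1, 1, -1, -1), so the columns span a one-dimensional space.
C ≠ 0, hence rank(C) = 1.
rank(C) = 1 < n = 2, so the pair (A, B) is not completely controllable.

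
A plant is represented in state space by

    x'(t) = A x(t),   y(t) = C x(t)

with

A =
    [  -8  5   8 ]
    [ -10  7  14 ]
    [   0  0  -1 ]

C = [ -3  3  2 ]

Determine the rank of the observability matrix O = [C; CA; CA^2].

CA = [[-6, 6, 16]]
CA^2 = [[-12, 12, 20]]
Observability matrix O = [C; CA; CA^2] = [[-3, 3, 2], [-6, 6, 16], [-12, 12, 20]]
The columns c1, c2, c3 of O are linearly dependent: c1 + c2 = 0 (check each entry), so rank(O) ≤ 2.
The 2×2 minor from rows 1, 2, columns 1, 3 is (-3)·16 - 2·(-6) = -48 - (-12) = -36 ≠ 0, so rank(O) = 2.
rank(O) = 2 < n = 3, so the pair (A, C) is not completely observable.

2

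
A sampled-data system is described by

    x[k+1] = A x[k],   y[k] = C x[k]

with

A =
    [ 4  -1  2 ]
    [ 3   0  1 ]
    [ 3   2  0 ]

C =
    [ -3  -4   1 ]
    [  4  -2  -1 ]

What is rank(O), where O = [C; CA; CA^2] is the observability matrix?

CA = [[-21, 5, -10], [7, -6, 6]]
CA^2 = [[-99, 1, -37], [28, 5, 8]]
Observability matrix O = [C; CA; CA^2] = [[-3, -4, 1], [4, -2, -1], [-21, 5, -10], [7, -6, 6], [-99, 1, -37], [28, 5, 8]]
Take the 3×3 submatrix of O formed by rows 1, 2, 3: [[-3, -4, 1], [4, -2, -1], [-21, 5, -10]]. Its determinant is (-3)·((-2)·(-10) - (-1)·5) - (-4)·(4·(-10) - (-1)·(-21)) + 1·(4·5 - (-2)·(-21)) = (-3)·25 - (-4)·(-61) + 1·(-22) = -341 ≠ 0.
So rank(O) ≥ 3; since O has 3 columns, rank(O) = 3.
rank(O) = 3 = n, so the pair (A, C) is completely observable.

3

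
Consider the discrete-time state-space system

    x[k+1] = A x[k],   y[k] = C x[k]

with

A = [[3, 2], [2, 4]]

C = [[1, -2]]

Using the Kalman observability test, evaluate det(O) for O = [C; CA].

-8

CA = [[-1, -6]]
Observability matrix O = [C; CA] = [[1, -2], [-1, -6]]
det(O) = 1·(-6) - (-2)·(-1) = -6 - 2 = -8
Since det(O) ≠ 0, rank(O) = 2 and the system is completely observable.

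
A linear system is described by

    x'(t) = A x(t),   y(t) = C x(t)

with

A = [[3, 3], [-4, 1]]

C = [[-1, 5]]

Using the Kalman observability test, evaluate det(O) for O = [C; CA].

113

CA = [[-23, 2]]
Observability matrix O = [C; CA] = [[-1, 5], [-23, 2]]
det(O) = (-1)·2 - 5·(-23) = -2 - (-115) = 113
Since det(O) ≠ 0, rank(O) = 2 and the system is completely observable.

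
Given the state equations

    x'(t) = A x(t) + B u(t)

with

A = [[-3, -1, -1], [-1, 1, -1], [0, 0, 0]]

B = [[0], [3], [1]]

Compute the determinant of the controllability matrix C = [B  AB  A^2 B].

-44

AB = [[-4], [2], [0]]
A^2B = [[10], [6], [0]]
Controllability matrix C = [B  AB  A^2B] = [[0, -4, 10], [3, 2, 6], [1, 0, 0]]
Expanding along the first row, det(C) = 0·(2·0 - 6·0) - (-4)·(3·0 - 6·1) + 10·(3·0 - 2·1) = 0·0 - (-4)·(-6) + 10·(-2) = -44
Since det(C) ≠ 0, rank(C) = 3 and the system is completely controllable.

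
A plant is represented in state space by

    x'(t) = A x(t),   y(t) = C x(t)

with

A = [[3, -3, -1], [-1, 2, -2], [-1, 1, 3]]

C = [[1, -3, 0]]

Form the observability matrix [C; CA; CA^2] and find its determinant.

CA = [[6, -9, 5]]
CA^2 = [[22, -31, 27]]
Observability matrix O = [C; CA; CA^2] = [[1, -3, 0], [6, -9, 5], [22, -31, 27]]
Expanding along the first row, det(O) = 1·((-9)·27 - 5·(-31)) - (-3)·(6·27 - 5·22) + 0·(6·(-31) - (-9)·22) = 1·(-88) - (-3)·52 + 0·12 = 68
Since det(O) ≠ 0, rank(O) = 3 and the system is completely observable.

68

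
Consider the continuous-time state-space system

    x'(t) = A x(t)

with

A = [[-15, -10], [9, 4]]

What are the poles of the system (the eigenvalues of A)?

det(sI - A) = s^2 - (tr A)s + det A, with tr A = (-15) + 4 = -11 and det A = (-15)·4 - (-10)·9 = -60 - (-90) = 30.
So p(s) = det(sI - A) = s^2 + 11s + 30.
Factor s^2 + 11s + 30: two numbers with sum -11 and product 30 are -5 and -6, so s^2 + 11s + 30 = (s + 5)(s + 6).
Hence p(s) = (s + 5) (s + 6), with roots -6, -5.
All eigenvalues have negative real part, so the system is asymptotically stable.

-6, -5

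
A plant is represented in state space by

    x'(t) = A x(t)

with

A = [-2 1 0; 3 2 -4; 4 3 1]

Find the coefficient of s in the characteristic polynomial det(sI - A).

5

Expand det(sI - A) for the 3×3 matrix.
p(s) = s^3 - s^2 + 5s + 47.
(Check: constant term = det(-A) = (-1)^3 det A = 47; coefficient of s^2 = -tr A = -1.)
The coefficient of s is 5.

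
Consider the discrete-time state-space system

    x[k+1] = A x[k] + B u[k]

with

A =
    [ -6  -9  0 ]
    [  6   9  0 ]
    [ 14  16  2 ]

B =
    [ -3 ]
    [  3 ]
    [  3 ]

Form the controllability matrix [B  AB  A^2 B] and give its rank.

2

AB = [[-9], [9], [12]]
A^2B = [[-27], [27], [42]]
Controllability matrix C = [B  AB  A^2B] = [[-3, -9, -27], [3, 9, 27], [3, 12, 42]]
The rows r1, r2, r3 of C are linearly dependent: r1 + r2 = 0 (check each entry), so rank(C) ≤ 2.
The 2×2 minor from rows 1, 3, columns 1, 2 is (-3)·12 - (-9)·3 = -36 - (-27) = -9 ≠ 0, so rank(C) = 2.
rank(C) = 2 < n = 3, so the pair (A, B) is not completely controllable.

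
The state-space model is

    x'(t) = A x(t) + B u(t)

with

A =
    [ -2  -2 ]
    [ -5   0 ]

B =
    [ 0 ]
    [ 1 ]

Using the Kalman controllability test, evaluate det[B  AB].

2

AB = [[-2], [0]]
Controllability matrix C = [B  AB] = [[0, -2], [1, 0]]
det(C) = 0·0 - (-2)·1 = 0 - (-2) = 2
Since det(C) ≠ 0, rank(C) = 2 and the system is completely controllable.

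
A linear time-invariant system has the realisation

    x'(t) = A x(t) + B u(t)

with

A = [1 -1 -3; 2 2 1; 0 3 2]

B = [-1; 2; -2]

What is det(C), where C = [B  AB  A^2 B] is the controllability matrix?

-68

AB = [[3], [0], [2]]
A^2B = [[-3], [8], [4]]
Controllability matrix C = [B  AB  A^2B] = [[-1, 3, -3], [2, 0, 8], [-2, 2, 4]]
Expanding along the first row, det(C) = (-1)·(0·4 - 8·2) - 3·(2·4 - 8·(-2)) + (-3)·(2·2 - 0·(-2)) = (-1)·(-16) - 3·24 + (-3)·4 = -68
Since det(C) ≠ 0, rank(C) = 3 and the system is completely controllable.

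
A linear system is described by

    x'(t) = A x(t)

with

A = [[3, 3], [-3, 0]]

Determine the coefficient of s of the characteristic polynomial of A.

-3

For a 2×2 matrix, det(sI - A) = s^2 - (tr A)s + det A.
tr A = 3, det A = 9.
So p(s) = s^2 - 3s + 9.
The coefficient of s is -3.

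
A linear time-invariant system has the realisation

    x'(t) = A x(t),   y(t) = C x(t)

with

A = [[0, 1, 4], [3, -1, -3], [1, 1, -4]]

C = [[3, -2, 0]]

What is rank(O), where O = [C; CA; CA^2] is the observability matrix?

CA = [[-6, 5, 18]]
CA^2 = [[33, 7, -111]]
Observability matrix O = [C; CA; CA^2] = [[3, -2, 0], [-6, 5, 18], [33, 7, -111]]
det(O) = 3·(5·(-111) - 18·7) - (-2)·((-6)·(-111) - 18·33) + 0·((-6)·7 - 5·33) = 3·(-681) - (-2)·72 + 0·(-207) = -1899 ≠ 0, so rank(O) = 3.
rank(O) = 3 = n, so the pair (A, C) is completely observable.

3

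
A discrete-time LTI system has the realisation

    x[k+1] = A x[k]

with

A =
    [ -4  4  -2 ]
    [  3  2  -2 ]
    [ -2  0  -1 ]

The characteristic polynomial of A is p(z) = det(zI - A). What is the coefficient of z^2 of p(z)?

Expand det(zI - A) for the 3×3 matrix.
p(z) = z^3 + 3z^2 - 22z - 28.
(Check: constant term = det(-A) = (-1)^3 det A = -28; coefficient of z^2 = -tr A = 3.)
The coefficient of z^2 is 3.

3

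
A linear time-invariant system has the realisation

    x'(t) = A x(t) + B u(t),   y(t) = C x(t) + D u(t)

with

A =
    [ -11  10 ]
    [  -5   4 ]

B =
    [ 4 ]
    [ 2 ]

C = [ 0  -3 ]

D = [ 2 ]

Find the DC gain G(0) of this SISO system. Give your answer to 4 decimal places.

G(0) = C(-A)^{-1}B + D = -C A^{-1} B + D.
det A = 6, so A^{-1} = (1/6)·adj(A) = [[2/3, -5/3], [5/6, -11/6]]
A^{-1} B = [-2/3, -1/3]^T
C A^{-1} B = 1
G(0) = D - C A^{-1} B = 2 - (1) = 1

1.0000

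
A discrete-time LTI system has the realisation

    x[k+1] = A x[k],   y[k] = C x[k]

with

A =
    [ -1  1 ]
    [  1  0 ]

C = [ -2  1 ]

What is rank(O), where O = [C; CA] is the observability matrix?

CA = [[3, -2]]
Observability matrix O = [C; CA] = [[-2, 1], [3, -2]]
det(O) = (-2)·(-2) - 1·3 = 4 - 3 = 1 ≠ 0, so rank(O) = 2.
rank(O) = 2 = n, so the pair (A, C) is completely observable.

2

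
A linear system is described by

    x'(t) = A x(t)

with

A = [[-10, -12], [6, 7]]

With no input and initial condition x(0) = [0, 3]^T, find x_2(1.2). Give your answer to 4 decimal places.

5.9550

det(sI - A) = s^2 - (tr A)s + det A, with tr A = (-10) + 7 = -3 and det A = (-10)·7 - (-12)·6 = -70 - (-72) = 2.
So p(s) = det(sI - A) = s^2 + 3s + 2.
Factor s^2 + 3s + 2: two numbers with sum -3 and product 2 are -1 and -2, so s^2 + 3s + 2 = (s + 1)(s + 2).
Hence p(s) = (s + 1) (s + 2), with roots -2, -1.
The eigenvalues -2, -1 are distinct and real, so A is diagonalisable and x(t) = e^{At} x(0) = V diag(e^{λ_i t}) V^{-1} x(0), where the columns of V are the eigenvectors.
λ = -2: A - (-2)I = [[-8, -12], [6, 9]]. Row 1 gives (-8)·v1 + (-12)·v2 = 0, so take v_1 = [-3, 2]^T.
λ = -1: A - (-1)I = [[-9, -12], [6, 8]]. Row 1 gives (-9)·v1 + (-12)·v2 = 0, so take v_2 = [4, -3]^T.
V = [v_1 v_2] = [[-3, 4], [2, -3]] has det V = 1, so V^{-1} = adj(V)/det V = [[-3, -4], [-2, -3]].
Modal coordinates z(0) = V^{-1} x(0): (-3)·0 + (-4)·3 = -12; (-2)·0 + (-3)·3 = -9; so z(0) = [-12, -9]^T.
x_2(t) = Σ_i (v_i)_2 · z_i(0) · e^{λ_i t} (row 2 of V times the modal terms).
x_2(1.2) = 2·(-12)·e^{-2·1.2} + (-3)·(-9)·e^{-1·1.2} = (-24)·0.090718 + 27·0.301194 = 5.9550.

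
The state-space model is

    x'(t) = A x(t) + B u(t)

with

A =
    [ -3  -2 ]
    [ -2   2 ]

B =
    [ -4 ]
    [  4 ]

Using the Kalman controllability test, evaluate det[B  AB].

-80

AB = [[4], [16]]
Controllability matrix C = [B  AB] = [[-4, 4], [4, 16]]
det(C) = (-4)·16 - 4·4 = -64 - 16 = -80
Since det(C) ≠ 0, rank(C) = 2 and the system is completely controllable.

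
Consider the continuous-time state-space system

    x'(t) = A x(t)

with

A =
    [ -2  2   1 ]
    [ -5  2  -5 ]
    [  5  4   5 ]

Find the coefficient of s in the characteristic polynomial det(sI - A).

21

Expand det(sI - A) for the 3×3 matrix.
p(s) = s^3 - 5s^2 + 21s + 90.
(Check: constant term = det(-A) = (-1)^3 det A = 90; coefficient of s^2 = -tr A = -5.)
The coefficient of s is 21.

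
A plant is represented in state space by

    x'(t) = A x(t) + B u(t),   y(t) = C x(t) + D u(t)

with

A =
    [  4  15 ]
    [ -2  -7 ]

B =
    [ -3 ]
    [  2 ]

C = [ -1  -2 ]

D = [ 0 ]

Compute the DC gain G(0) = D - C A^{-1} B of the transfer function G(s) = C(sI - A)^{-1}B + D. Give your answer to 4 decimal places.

G(0) = C(-A)^{-1}B + D = -C A^{-1} B + D.
det A = 2, so A^{-1} = (1/2)·adj(A) = [[-7/2, -15/2], [1, 2]]
A^{-1} B = [-9/2, 1]^T
C A^{-1} B = 5/2
G(0) = D - C A^{-1} B = 0 - (5/2) = -5/2 ≈ -2.5000

-2.5000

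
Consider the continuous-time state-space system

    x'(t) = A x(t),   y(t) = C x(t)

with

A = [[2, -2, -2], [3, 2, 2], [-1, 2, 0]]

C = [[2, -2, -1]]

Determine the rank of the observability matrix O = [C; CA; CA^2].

3

CA = [[-1, -10, -8]]
CA^2 = [[-24, -34, -18]]
Observability matrix O = [C; CA; CA^2] = [[2, -2, -1], [-1, -10, -8], [-24, -34, -18]]
det(O) = 2·((-10)·(-18) - (-8)·(-34)) - (-2)·((-1)·(-18) - (-8)·(-24)) + (-1)·((-1)·(-34) - (-10)·(-24)) = 2·(-92) - (-2)·(-174) + (-1)·(-206) = -326 ≠ 0, so rank(O) = 3.
rank(O) = 3 = n, so the pair (A, C) is completely observable.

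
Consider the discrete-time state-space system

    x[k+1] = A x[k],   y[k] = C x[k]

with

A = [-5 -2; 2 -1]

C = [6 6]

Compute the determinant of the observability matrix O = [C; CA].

CA = [[-18, -18]]
Observability matrix O = [C; CA] = [[6, 6], [-18, -18]]
det(O) = 6·(-18) - 6·(-18) = -108 - (-108) = 0
Since det(O) = 0, rank(O) < 2 and the system is not completely observable.

0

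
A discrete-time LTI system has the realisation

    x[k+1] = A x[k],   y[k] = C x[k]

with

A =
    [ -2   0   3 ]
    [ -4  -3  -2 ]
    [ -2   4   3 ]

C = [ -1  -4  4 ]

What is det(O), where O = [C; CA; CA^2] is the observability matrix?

CA = [[10, 28, 17]]
CA^2 = [[-166, -16, 25]]
Observability matrix O = [C; CA; CA^2] = [[-1, -4, 4], [10, 28, 17], [-166, -16, 25]]
Expanding along the first row, det(O) = (-1)·(28·25 - 17·(-16)) - (-4)·(10·25 - 17·(-166)) + 4·(10·(-16) - 28·(-166)) = (-1)·972 - (-4)·3072 + 4·4488 = 29268
Since det(O) ≠ 0, rank(O) = 3 and the system is completely observable.

29268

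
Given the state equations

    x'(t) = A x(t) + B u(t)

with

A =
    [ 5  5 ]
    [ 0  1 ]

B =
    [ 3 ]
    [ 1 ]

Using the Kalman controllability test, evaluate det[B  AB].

AB = [[20], [1]]
Controllability matrix C = [B  AB] = [[3, 20], [1, 1]]
det(C) = 3·1 - 20·1 = 3 - 20 = -17
Since det(C) ≠ 0, rank(C) = 2 and the system is completely controllable.

-17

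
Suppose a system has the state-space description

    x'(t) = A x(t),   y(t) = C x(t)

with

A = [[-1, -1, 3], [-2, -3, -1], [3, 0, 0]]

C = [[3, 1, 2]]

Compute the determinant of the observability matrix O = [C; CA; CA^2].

CA = [[1, -6, 8]]
CA^2 = [[35, 17, 9]]
Observability matrix O = [C; CA; CA^2] = [[3, 1, 2], [1, -6, 8], [35, 17, 9]]
Expanding along the first row, det(O) = 3·((-6)·9 - 8·17) - 1·(1·9 - 8·35) + 2·(1·17 - (-6)·35) = 3·(-190) - 1·(-271) + 2·227 = 155
Since det(O) ≠ 0, rank(O) = 3 and the system is completely observable.

155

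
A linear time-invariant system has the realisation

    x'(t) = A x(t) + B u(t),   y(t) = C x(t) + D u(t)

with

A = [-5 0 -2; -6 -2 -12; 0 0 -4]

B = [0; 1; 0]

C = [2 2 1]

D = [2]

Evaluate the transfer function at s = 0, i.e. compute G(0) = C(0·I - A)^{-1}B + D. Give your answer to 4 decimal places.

3.0000

G(0) = C(-A)^{-1}B + D = -C A^{-1} B + D.
det A = -40, so A^{-1} = (1/-40)·adj(A) = [[-1/5, 0, 1/10], [3/5, -1/2, 6/5], [0, 0, -1/4]]
A^{-1} B = [0, -1/2, 0]^T
C A^{-1} B = -1
G(0) = D - C A^{-1} B = 2 - (-1) = 3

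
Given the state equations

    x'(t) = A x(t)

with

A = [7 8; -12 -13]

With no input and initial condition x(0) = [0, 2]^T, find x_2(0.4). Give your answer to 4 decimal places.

-1.8693

det(sI - A) = s^2 - (tr A)s + det A, with tr A = 7 + (-13) = -6 and det A = 7·(-13) - 8·(-12) = -91 - (-96) = 5.
So p(s) = det(sI - A) = s^2 + 6s + 5.
Factor s^2 + 6s + 5: two numbers with sum -6 and product 5 are -1 and -5, so s^2 + 6s + 5 = (s + 1)(s + 5).
Hence p(s) = (s + 1) (s + 5), with roots -5, -1.
The eigenvalues -5, -1 are distinct and real, so A is diagonalisable and x(t) = e^{At} x(0) = V diag(e^{λ_i t}) V^{-1} x(0), where the columns of V are the eigenvectors.
λ = -5: A - (-5)I = [[12, 8], [-12, -8]]. Row 1 gives 12·v1 + 8·v2 = 0, so take v_1 = [-2, 3]^T.
λ = -1: A - (-1)I = [[8, 8], [-12, -12]]. Row 1 gives 8·v1 + 8·v2 = 0, so take v_2 = [1, -1]^T.
V = [v_1 v_2] = [[-2, 1], [3, -1]] has det V = -1, so V^{-1} = adj(V)/det V = [[1, 1], [3, 2]].
Modal coordinates z(0) = V^{-1} x(0): 1·0 + 1·2 = 2; 3·0 + 2·2 = 4; so z(0) = [2, 4]^T.
x_2(t) = Σ_i (v_i)_2 · z_i(0) · e^{λ_i t} (row 2 of V times the modal terms).
x_2(0.4) = 3·2·e^{-5·0.4} + (-1)·4·e^{-1·0.4} = 6·0.135335 + (-4)·0.670320 = -1.8693.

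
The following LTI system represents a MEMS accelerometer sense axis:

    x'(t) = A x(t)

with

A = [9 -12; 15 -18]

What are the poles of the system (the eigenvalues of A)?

-6, -3

det(sI - A) = s^2 - (tr A)s + det A, with tr A = 9 + (-18) = -9 and det A = 9·(-18) - (-12)·15 = -162 - (-180) = 18.
So p(s) = det(sI - A) = s^2 + 9s + 18.
Factor s^2 + 9s + 18: two numbers with sum -9 and product 18 are -3 and -6, so s^2 + 9s + 18 = (s + 3)(s + 6).
Hence p(s) = (s + 3) (s + 6), with roots -6, -3.
All eigenvalues have negative real part, so the system is asymptotically stable.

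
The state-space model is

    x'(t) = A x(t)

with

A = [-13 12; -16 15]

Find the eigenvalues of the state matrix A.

det(sI - A) = s^2 - (tr A)s + det A, with tr A = (-13) + 15 = 2 and det A = (-13)·15 - 12·(-16) = -195 - (-192) = -3.
So p(s) = det(sI - A) = s^2 - 2s - 3.
Factor s^2 - 2s - 3: two numbers with sum 2 and product -3 are 3 and -1, so s^2 - 2s - 3 = (s - 3)(s + 1).
Hence p(s) = (s - 3) (s + 1), with roots -1, 3.
At least one eigenvalue has non-negative real part, so the system is not asymptotically stable.

-1, 3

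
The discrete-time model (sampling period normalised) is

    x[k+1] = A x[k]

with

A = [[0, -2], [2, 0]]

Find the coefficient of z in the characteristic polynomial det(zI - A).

For a 2×2 matrix, det(zI - A) = z^2 - (tr A)z + det A.
tr A = 0, det A = 4.
So p(z) = z^2 + 4.
The coefficient of z is 0.

0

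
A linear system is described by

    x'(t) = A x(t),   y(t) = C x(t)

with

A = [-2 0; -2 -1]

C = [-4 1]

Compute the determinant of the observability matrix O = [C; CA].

-2

CA = [[6, -1]]
Observability matrix O = [C; CA] = [[-4, 1], [6, -1]]
det(O) = (-4)·(-1) - 1·6 = 4 - 6 = -2
Since det(O) ≠ 0, rank(O) = 2 and the system is completely observable.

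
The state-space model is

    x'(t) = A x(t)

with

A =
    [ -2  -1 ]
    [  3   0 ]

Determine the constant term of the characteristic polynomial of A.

3

For a 2×2 matrix, det(sI - A) = s^2 - (tr A)s + det A.
tr A = -2, det A = 3.
So p(s) = s^2 + 2s + 3.
The constant term is 3.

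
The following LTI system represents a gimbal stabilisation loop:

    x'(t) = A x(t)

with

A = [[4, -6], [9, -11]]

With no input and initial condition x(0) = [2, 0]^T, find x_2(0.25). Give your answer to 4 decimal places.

det(sI - A) = s^2 - (tr A)s + det A, with tr A = 4 + (-11) = -7 and det A = 4·(-11) - (-6)·9 = -44 - (-54) = 10.
So p(s) = det(sI - A) = s^2 + 7s + 10.
Factor s^2 + 7s + 10: two numbers with sum -7 and product 10 are -2 and -5, so s^2 + 7s + 10 = (s + 2)(s + 5).
Hence p(s) = (s + 2) (s + 5), with roots -5, -2.
The eigenvalues -5, -2 are distinct and real, so A is diagonalisable and x(t) = e^{At} x(0) = V diag(e^{λ_i t}) V^{-1} x(0), where the columns of V are the eigenvectors.
λ = -5: A - (-5)I = [[9, -6], [9, -6]]. Row 1 gives 9·v1 + (-6)·v2 = 0, so take v_1 = [2, 3]^T.
λ = -2: A - (-2)I = [[6, -6], [9, -9]]. Row 1 gives 6·v1 + (-6)·v2 = 0, so take v_2 = [1, 1]^T.
V = [v_1 v_2] = [[2, 1], [3, 1]] has det V = -1, so V^{-1} = adj(V)/det V = [[-1, 1], [3, -2]].
Modal coordinates z(0) = V^{-1} x(0): (-1)·2 + 1·0 = -2; 3·2 + (-2)·0 = 6; so z(0) = [-2, 6]^T.
x_2(t) = Σ_i (v_i)_2 · z_i(0) · e^{λ_i t} (row 2 of V times the modal terms).
x_2(0.25) = 3·(-2)·e^{-5·0.25} + 1·6·e^{-2·0.25} = (-6)·0.286505 + 6·0.606531 = 1.9202.

1.9202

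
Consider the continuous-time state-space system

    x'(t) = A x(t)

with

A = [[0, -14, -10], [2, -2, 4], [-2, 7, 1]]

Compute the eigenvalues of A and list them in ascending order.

det(sI - A) = s^3 - (tr A)s^2 + (M11 + M22 + M33)s - det A, where Mii is the 2×2 principal minor of A obtained by deleting row i and column i.
tr A = 0 + (-2) + 1 = -1; M11 = (-2)·1 - 4·7 = -2 - 28 = -30; M22 = 0·1 - (-10)·(-2) = 0 - 20 = -20; M33 = 0·(-2) - (-14)·2 = 0 - (-28) = 28; sum of minors = -22.
det A = 0·((-2)·1 - 4·7) - (-14)·(2·1 - 4·(-2)) + (-10)·(2·7 - (-2)·(-2)) = 0·(-30) - (-14)·10 + (-10)·10 = 40.
So p(s) = det(sI - A) = s^3 + s^2 - 22s - 40.
Rational-root test: any integer root divides -40. Testing small divisors, s = -2 works: p(-2) = -8 + 4 + 44 + (-40) = 0, so (s + 2) is a factor.
Dividing, p(s) = (s + 2)(s^2 - s - 20).
Factor s^2 - s - 20: two numbers with sum 1 and product -20 are 5 and -4, so s^2 - s - 20 = (s - 5)(s + 4).
Hence p(s) = (s - 5) (s + 2) (s + 4), with roots -4, -2, 5.
At least one eigenvalue has non-negative real part, so the system is not asymptotically stable.

-4, -2, 5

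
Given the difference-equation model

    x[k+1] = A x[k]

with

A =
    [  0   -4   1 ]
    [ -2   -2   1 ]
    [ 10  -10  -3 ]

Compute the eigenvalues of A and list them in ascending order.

det(zI - A) = z^3 - (tr A)z^2 + (M11 + M22 + M33)z - det A, where Mii is the 2×2 principal minor of A obtained by deleting row i and column i.
tr A = 0 + (-2) + (-3) = -5; M11 = (-2)·(-3) - 1·(-10) = 6 - (-10) = 16; M22 = 0·(-3) - 1·10 = 0 - 10 = -10; M33 = 0·(-2) - (-4)·(-2) = 0 - 8 = -8; sum of minors = -2.
det A = 0·((-2)·(-3) - 1·(-10)) - (-4)·((-2)·(-3) - 1·10) + 1·((-2)·(-10) - (-2)·10) = 0·16 - (-4)·(-4) + 1·40 = 24.
So p(z) = det(zI - A) = z^3 + 5z^2 - 2z - 24.
Rational-root test: any integer root divides -24. Testing small divisors, z = 2 works: p(2) = 8 + 20 + (-4) + (-24) = 0, so (z - 2) is a factor.
Dividing, p(z) = (z - 2)(z^2 + 7z + 12).
Factor z^2 + 7z + 12: two numbers with sum -7 and product 12 are -3 and -4, so z^2 + 7z + 12 = (z + 3)(z + 4).
Hence p(z) = (z - 2) (z + 3) (z + 4), with roots -4, -3, 2.

-4, -3, 2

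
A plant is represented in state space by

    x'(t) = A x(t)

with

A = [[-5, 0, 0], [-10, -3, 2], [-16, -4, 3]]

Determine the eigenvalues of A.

-5, -1, 1

det(sI - A) = s^3 - (tr A)s^2 + (M11 + M22 + M33)s - det A, where Mii is the 2×2 principal minor of A obtained by deleting row i and column i.
tr A = (-5) + (-3) + 3 = -5; M11 = (-3)·3 - 2·(-4) = -9 - (-8) = -1; M22 = (-5)·3 - 0·(-16) = -15 - 0 = -15; M33 = (-5)·(-3) - 0·(-10) = 15 - 0 = 15; sum of minors = -1.
det A = (-5)·((-3)·3 - 2·(-4)) - 0·((-10)·3 - 2·(-16)) + 0·((-10)·(-4) - (-3)·(-16)) = (-5)·(-1) - 0·2 + 0·(-8) = 5.
So p(s) = det(sI - A) = s^3 + 5s^2 - s - 5.
Rational-root test: any integer root divides -5. Testing small divisors, s = -1 works: p(-1) = -1 + 5 + 1 + (-5) = 0, so (s + 1) is a factor.
Dividing, p(s) = (s + 1)(s^2 + 4s - 5).
Factor s^2 + 4s - 5: two numbers with sum -4 and product -5 are 1 and -5, so s^2 + 4s - 5 = (s - 1)(s + 5).
Hence p(s) = (s - 1) (s + 1) (s + 5), with roots -5, -1, 1.
At least one eigenvalue has non-negative real part, so the system is not asymptotically stable.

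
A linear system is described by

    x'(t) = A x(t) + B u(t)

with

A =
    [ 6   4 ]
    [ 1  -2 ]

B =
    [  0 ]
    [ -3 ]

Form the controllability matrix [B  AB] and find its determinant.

-36

AB = [[-12], [6]]
Controllability matrix C = [B  AB] = [[0, -12], [-3, 6]]
det(C) = 0·6 - (-12)·(-3) = 0 - 36 = -36
Since det(C) ≠ 0, rank(C) = 2 and the system is completely controllable.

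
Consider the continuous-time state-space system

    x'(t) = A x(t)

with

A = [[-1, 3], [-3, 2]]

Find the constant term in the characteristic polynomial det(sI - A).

7

For a 2×2 matrix, det(sI - A) = s^2 - (tr A)s + det A.
tr A = 1, det A = 7.
So p(s) = s^2 - s + 7.
The constant term is 7.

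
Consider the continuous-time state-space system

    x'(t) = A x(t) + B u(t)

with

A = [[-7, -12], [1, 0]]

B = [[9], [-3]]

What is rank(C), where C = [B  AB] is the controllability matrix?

1

AB = [[-27], [9]]
Controllability matrix C = [B  AB] = [[9, -27], [-3, 9]]
Every column of C is a scalar multiple of column 1 = [9, -3] (multipliers 1, -3), so the columns span a one-dimensional space.
C ≠ 0, hence rank(C) = 1.
rank(C) = 1 < n = 2, so the pair (A, B) is not completely controllable.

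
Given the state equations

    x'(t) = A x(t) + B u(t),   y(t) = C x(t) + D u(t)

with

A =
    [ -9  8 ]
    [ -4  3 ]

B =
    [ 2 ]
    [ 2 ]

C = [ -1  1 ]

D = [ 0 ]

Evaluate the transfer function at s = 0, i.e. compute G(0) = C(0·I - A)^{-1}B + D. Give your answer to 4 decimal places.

0.0000

G(0) = C(-A)^{-1}B + D = -C A^{-1} B + D.
det A = 5, so A^{-1} = (1/5)·adj(A) = [[3/5, -8/5], [4/5, -9/5]]
A^{-1} B = [-2, -2]^T
C A^{-1} B = 0
G(0) = D - C A^{-1} B = 0 - (0) = 0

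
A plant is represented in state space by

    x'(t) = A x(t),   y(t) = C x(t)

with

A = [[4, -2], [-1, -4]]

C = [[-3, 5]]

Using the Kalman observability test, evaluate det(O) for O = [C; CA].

CA = [[-17, -14]]
Observability matrix O = [C; CA] = [[-3, 5], [-17, -14]]
det(O) = (-3)·(-14) - 5·(-17) = 42 - (-85) = 127
Since det(O) ≠ 0, rank(O) = 2 and the system is completely observable.

127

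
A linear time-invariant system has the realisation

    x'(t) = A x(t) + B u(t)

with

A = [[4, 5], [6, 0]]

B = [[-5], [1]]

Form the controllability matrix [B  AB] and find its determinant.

AB = [[-15], [-30]]
Controllability matrix C = [B  AB] = [[-5, -15], [1, -30]]
det(C) = (-5)·(-30) - (-15)·1 = 150 - (-15) = 165
Since det(C) ≠ 0, rank(C) = 2 and the system is completely controllable.

165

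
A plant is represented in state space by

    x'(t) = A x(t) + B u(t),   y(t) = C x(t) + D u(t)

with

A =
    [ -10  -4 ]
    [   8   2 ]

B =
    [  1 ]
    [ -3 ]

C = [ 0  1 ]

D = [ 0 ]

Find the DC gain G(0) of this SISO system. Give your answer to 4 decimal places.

G(0) = C(-A)^{-1}B + D = -C A^{-1} B + D.
det A = 12, so A^{-1} = (1/12)·adj(A) = [[1/6, 1/3], [-2/3, -5/6]]
A^{-1} B = [-5/6, 11/6]^T
C A^{-1} B = 11/6
G(0) = D - C A^{-1} B = 0 - (11/6) = -11/6 ≈ -1.8333

-1.8333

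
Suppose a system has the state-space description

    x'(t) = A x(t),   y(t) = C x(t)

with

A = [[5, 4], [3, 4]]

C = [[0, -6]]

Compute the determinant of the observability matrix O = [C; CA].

-108

CA = [[-18, -24]]
Observability matrix O = [C; CA] = [[0, -6], [-18, -24]]
det(O) = 0·(-24) - (-6)·(-18) = 0 - 108 = -108
Since det(O) ≠ 0, rank(O) = 2 and the system is completely observable.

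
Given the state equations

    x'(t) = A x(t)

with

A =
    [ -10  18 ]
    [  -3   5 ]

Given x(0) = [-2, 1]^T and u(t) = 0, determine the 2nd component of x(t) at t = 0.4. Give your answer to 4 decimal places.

det(sI - A) = s^2 - (tr A)s + det A, with tr A = (-10) + 5 = -5 and det A = (-10)·5 - 18·(-3) = -50 - (-54) = 4.
So p(s) = det(sI - A) = s^2 + 5s + 4.
Factor s^2 + 5s + 4: two numbers with sum -5 and product 4 are -1 and -4, so s^2 + 5s + 4 = (s + 1)(s + 4).
Hence p(s) = (s + 1) (s + 4), with roots -4, -1.
The eigenvalues -4, -1 are distinct and real, so A is diagonalisable and x(t) = e^{At} x(0) = V diag(e^{λ_i t}) V^{-1} x(0), where the columns of V are the eigenvectors.
λ = -4: A - (-4)I = [[-6, 18], [-3, 9]]. Row 1 gives (-6)·v1 + 18·v2 = 0, so take v_1 = [3, 1]^T.
λ = -1: A - (-1)I = [[-9, 18], [-3, 6]]. Row 1 gives (-9)·v1 + 18·v2 = 0, so take v_2 = [-2, -1]^T.
V = [v_1 v_2] = [[3, -2], [1, -1]] has det V = -1, so V^{-1} = adj(V)/det V = [[1, -2], [1, -3]].
Modal coordinates z(0) = V^{-1} x(0): 1·(-2) + (-2)·1 = -4; 1·(-2) + (-3)·1 = -5; so z(0) = [-4, -5]^T.
x_2(t) = Σ_i (v_i)_2 · z_i(0) · e^{λ_i t} (row 2 of V times the modal terms).
x_2(0.4) = 1·(-4)·e^{-4·0.4} + (-1)·(-5)·e^{-1·0.4} = (-4)·0.201897 + 5·0.670320 = 2.5440.

2.5440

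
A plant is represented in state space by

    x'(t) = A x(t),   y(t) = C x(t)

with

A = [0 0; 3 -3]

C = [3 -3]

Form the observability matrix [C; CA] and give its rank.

CA = [[-9, 9]]
Observability matrix O = [C; CA] = [[3, -3], [-9, 9]]
Every row of O is a scalar multiple of row 1 = [3, -3] (multipliers 1, -3), so the rows span a one-dimensional space.
O ≠ 0, hence rank(O) = 1.
rank(O) = 1 < n = 2, so the pair (A, C) is not completely observable.

1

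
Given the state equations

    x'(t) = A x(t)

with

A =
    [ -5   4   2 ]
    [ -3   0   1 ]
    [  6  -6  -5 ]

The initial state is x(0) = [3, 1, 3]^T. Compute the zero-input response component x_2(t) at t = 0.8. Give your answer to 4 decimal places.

-0.5427

det(sI - A) = s^3 - (tr A)s^2 + (M11 + M22 + M33)s - det A, where Mii is the 2×2 principal minor of A obtained by deleting row i and column i.
tr A = (-5) + 0 + (-5) = -10; M11 = 0·(-5) - 1·(-6) = 0 - (-6) = 6; M22 = (-5)·(-5) - 2·6 = 25 - 12 = 13; M33 = (-5)·0 - 4·(-3) = 0 - (-12) = 12; sum of minors = 31.
det A = (-5)·(0·(-5) - 1·(-6)) - 4·((-3)·(-5) - 1·6) + 2·((-3)·(-6) - 0·6) = (-5)·6 - 4·9 + 2·18 = -30.
So p(s) = det(sI - A) = s^3 + 10s^2 + 31s + 30.
Rational-root test: any integer root divides 30. Testing small divisors, s = -2 works: p(-2) = -8 + 40 + (-62) + 30 = 0, so (s + 2) is a factor.
Dividing, p(s) = (s + 2)(s^2 + 8s + 15).
Factor s^2 + 8s + 15: two numbers with sum -8 and product 15 are -3 and -5, so s^2 + 8s + 15 = (s + 3)(s + 5).
Hence p(s) = (s + 2) (s + 3) (s + 5), with roots -5, -3, -2.
The eigenvalues -5, -3, -2 are distinct and real, so A is diagonalisable and x(t) = e^{At} x(0) = V diag(e^{λ_i t}) V^{-1} x(0), where the columns of V are the eigenvectors.
λ = -5: A - (-5)I = [[0, 4, 2], [-3, 5, 1], [6, -6, 0]]. v must be orthogonal to every row; (row 1) × (row 2) = [-6, -6, 12], so take v_1 = [-1, -1, 2]^T.
λ = -3: A - (-3)I = [[-2, 4, 2], [-3, 3, 1], [6, -6, -2]]. v must be orthogonal to every row; (row 1) × (row 2) = [-2, -4, 6], so take v_2 = [1, 2, -3]^T.
λ = -2: A - (-2)I = [[-3, 4, 2], [-3, 2, 1], [6, -6, -3]]. v must be orthogonal to every row; (row 1) × (row 2) = [0, -3, 6], so take v_3 = [0, -1, 2]^T.
V = [v_1 v_2 v_3] = [[-1, 1, 0], [-1, 2, -1], [2, -3, 2]] has det V = -1, so V^{-1} = adj(V)/det V = [[-1, 2, 1], [0, 2, 1], [1, 1, 1]].
Modal coordinates z(0) = V^{-1} x(0): (-1)·3 + 2·1 + 1·3 = 2; 0·3 + 2·1 + 1·3 = 5; 1·3 + 1·1 + 1·3 = 7; so z(0) = [2, 5, 7]^T.
x_2(t) = Σ_i (v_i)_2 · z_i(0) · e^{λ_i t} (row 2 of V times the modal terms).
x_2(0.8) = (-1)·2·e^{-5·0.8} + 2·5·e^{-3·0.8} + (-1)·7·e^{-2·0.8} = (-2)·0.018316 + 10·0.090718 + (-7)·0.201897 = -0.5427.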